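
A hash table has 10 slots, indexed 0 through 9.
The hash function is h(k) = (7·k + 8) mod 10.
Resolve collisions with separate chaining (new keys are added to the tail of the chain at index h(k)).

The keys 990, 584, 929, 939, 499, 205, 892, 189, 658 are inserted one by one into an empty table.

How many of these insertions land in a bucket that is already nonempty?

3

990 → bucket 8
584 → bucket 6
929 → bucket 1
939 → bucket 1 (collision)
499 → bucket 1 (collision)
205 → bucket 3
892 → bucket 2
189 → bucket 1 (collision)
658 → bucket 4
Final buckets:
0: -
1: 929 -> 939 -> 499 -> 189
2: 892
3: 205
4: 658
5: -
6: 584
7: -
8: 990
9: -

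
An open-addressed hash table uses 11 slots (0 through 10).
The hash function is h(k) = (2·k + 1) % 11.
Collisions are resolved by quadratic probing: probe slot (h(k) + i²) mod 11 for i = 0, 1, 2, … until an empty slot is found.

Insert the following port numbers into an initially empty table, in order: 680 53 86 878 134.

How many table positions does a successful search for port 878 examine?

4

680: h=8 -> slot 8
53: h=8, probe 8,9 -> slot 9
86: h=8, probe 8,9,1 -> slot 1
878: h=8, probe 8,9,1,6 -> slot 6
134: h=5 -> slot 5
Table: [-, 86, -, -, -, 134, 878, -, 680, 53, -]
Lookup 878: h=8, probe 8,9,1,6 → found at 6.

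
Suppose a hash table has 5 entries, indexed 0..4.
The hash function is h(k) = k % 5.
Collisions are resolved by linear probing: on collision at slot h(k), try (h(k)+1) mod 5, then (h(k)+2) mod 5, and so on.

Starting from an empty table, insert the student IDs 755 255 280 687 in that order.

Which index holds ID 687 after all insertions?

755: h=0 → slot 0
255: h=0, probe 0,1 → slot 1
280: h=0, probe 0,1,2 → slot 2
687: h=2, probe 2,3 → slot 3
Table: [755, 255, 280, 687, -]

3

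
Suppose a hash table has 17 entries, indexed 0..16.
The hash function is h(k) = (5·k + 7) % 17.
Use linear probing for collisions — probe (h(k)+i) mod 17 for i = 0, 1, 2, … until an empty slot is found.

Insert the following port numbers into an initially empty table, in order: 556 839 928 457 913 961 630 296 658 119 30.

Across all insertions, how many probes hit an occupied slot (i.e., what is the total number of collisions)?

Insert 556: h=16, slot 16 empty => index 16.
Insert 839: h=3, slot 3 empty => index 3.
Insert 928: h=6, slot 6 empty => index 6.
Insert 457: h=14, slot 14 empty => index 14.
Insert 913: h=16, slot 16 occupied => index 0.
Insert 961: h=1, slot 1 empty => index 1.
Insert 630: h=12, slot 12 empty => index 12.
Insert 296: h=8, slot 8 empty => index 8.
Insert 658: h=16, slots 16,0,1 occupied => index 2.
Insert 119: h=7, slot 7 empty => index 7.
Insert 30: h=4, slot 4 empty => index 4.
Table: [913, 961, 658, 839, 30, ., 928, 119, 296, ., ., ., 630, ., 457, ., 556]

4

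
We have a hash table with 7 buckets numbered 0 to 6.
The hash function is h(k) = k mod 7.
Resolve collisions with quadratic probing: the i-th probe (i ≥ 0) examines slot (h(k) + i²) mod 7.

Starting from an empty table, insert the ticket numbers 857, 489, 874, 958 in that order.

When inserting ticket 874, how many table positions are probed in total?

857: h=3 → slot 3
489: h=6 → slot 6
874: h=6, probe 6,0 → slot 0
958: h=6, probe 6,0,3,1 → slot 1
Table: [874, 958, ∅, 857, ∅, ∅, 489]

2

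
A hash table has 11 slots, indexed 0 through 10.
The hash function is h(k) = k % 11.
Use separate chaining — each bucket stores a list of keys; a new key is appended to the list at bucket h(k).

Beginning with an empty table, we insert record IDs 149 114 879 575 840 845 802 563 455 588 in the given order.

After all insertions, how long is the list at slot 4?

3

Insert 149: h=6, bucket 6 empty -> new chain.
Insert 114: h=4, bucket 4 empty -> new chain.
Insert 879: h=10, bucket 10 empty -> new chain.
Insert 575: h=3, bucket 3 empty -> new chain.
Insert 840: h=4, bucket 4 nonempty -> append to chain.
Insert 845: h=9, bucket 9 empty -> new chain.
Insert 802: h=10, bucket 10 nonempty -> append to chain.
Insert 563: h=2, bucket 2 empty -> new chain.
Insert 455: h=4, bucket 4 nonempty -> append to chain.
Insert 588: h=5, bucket 5 empty -> new chain.
Final buckets:
0: —
1: —
2: 563
3: 575
4: 114 -> 840 -> 455
5: 588
6: 149
7: —
8: —
9: 845
10: 879 -> 802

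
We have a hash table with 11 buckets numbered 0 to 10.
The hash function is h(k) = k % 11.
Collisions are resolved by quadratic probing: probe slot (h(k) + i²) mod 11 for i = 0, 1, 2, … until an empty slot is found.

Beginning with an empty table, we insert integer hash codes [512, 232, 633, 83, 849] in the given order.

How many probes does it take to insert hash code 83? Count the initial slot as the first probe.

512: h=6 -> slot 6
232: h=1 -> slot 1
633: h=6, probe 6,7 -> slot 7
83: h=6, probe 6,7,10 -> slot 10
849: h=2 -> slot 2
Table: [_, 232, 849, _, _, _, 512, 633, _, _, 83]

3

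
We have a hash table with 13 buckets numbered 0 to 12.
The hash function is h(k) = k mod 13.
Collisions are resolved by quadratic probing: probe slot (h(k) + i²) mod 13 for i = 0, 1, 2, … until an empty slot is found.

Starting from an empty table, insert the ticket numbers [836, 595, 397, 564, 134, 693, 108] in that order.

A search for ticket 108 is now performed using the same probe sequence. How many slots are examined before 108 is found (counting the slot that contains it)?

6

836: h=4 → slot 4
595: h=10 → slot 10
397: h=7 → slot 7
564: h=5 → slot 5
134: h=4, probe 4,5,8 → slot 8
693: h=4, probe 4,5,8,0 → slot 0
108: h=4, probe 4,5,8,0,7,3 → slot 3
Table: [693, -, -, 108, 836, 564, -, 397, 134, -, 595, -, -]
Lookup 108: h=4, probe 4,5,8,0,7,3 → found at 3.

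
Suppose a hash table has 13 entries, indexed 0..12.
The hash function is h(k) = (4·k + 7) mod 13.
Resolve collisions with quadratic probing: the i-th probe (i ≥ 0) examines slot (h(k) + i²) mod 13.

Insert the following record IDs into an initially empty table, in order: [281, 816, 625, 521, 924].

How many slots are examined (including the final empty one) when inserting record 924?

3

Insert 281: h=0, slot 0 empty => index 0.
Insert 816: h=8, slot 8 empty => index 8.
Insert 625: h=11, slot 11 empty => index 11.
Insert 521: h=11, slot 11 occupied => index 12.
Insert 924: h=11, slots 11,12 occupied => index 2.
Table: [281, -, 924, -, -, -, -, -, 816, -, -, 625, 521]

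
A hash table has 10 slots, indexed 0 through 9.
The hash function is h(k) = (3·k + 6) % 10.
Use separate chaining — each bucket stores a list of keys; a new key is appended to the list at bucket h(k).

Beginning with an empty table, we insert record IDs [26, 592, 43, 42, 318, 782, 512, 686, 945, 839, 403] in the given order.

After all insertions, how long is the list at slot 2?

4

Insert 26: h=4, bucket 4 empty -> new chain.
Insert 592: h=2, bucket 2 empty -> new chain.
Insert 43: h=5, bucket 5 empty -> new chain.
Insert 42: h=2, bucket 2 nonempty -> append to chain.
Insert 318: h=0, bucket 0 empty -> new chain.
Insert 782: h=2, bucket 2 nonempty -> append to chain.
Insert 512: h=2, bucket 2 nonempty -> append to chain.
Insert 686: h=4, bucket 4 nonempty -> append to chain.
Insert 945: h=1, bucket 1 empty -> new chain.
Insert 839: h=3, bucket 3 empty -> new chain.
Insert 403: h=5, bucket 5 nonempty -> append to chain.
Final buckets:
0: 318
1: 945
2: 592 -> 42 -> 782 -> 512
3: 839
4: 26 -> 686
5: 43 -> 403
6: .
7: .
8: .
9: .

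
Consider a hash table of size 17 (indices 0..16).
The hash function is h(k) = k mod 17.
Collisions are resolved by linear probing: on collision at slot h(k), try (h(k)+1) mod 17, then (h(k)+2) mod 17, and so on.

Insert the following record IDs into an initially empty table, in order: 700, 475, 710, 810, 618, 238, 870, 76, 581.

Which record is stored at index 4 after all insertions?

870

Insert 700: h=3, slot 3 empty -> index 3.
Insert 475: h=16, slot 16 empty -> index 16.
Insert 710: h=13, slot 13 empty -> index 13.
Insert 810: h=11, slot 11 empty -> index 11.
Insert 618: h=6, slot 6 empty -> index 6.
Insert 238: h=0, slot 0 empty -> index 0.
Insert 870: h=3, slot 3 occupied -> index 4.
Insert 76: h=8, slot 8 empty -> index 8.
Insert 581: h=3, slots 3,4 occupied -> index 5.
Table: [238, —, —, 700, 870, 581, 618, —, 76, —, —, 810, —, 710, —, —, 475]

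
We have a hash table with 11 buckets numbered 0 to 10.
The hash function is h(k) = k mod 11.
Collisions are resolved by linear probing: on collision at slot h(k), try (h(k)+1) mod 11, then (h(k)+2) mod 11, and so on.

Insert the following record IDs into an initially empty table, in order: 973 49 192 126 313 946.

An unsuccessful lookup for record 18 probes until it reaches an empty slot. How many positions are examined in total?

973: h=5 → slot 5
49: h=5, probe 5,6 → slot 6
192: h=5, probe 5,6,7 → slot 7
126: h=5, probe 5,6,7,8 → slot 8
313: h=5, probe 5,6,7,8,9 → slot 9
946: h=0 → slot 0
Table: [946, ∅, ∅, ∅, ∅, 973, 49, 192, 126, 313, ∅]
Lookup 18: h=7, probe 7,8,9,10 → slot 10 empty, not found.

4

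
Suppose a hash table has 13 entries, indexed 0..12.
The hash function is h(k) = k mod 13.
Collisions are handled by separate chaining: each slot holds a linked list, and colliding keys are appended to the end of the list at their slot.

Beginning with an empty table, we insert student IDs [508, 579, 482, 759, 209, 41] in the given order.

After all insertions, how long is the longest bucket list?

3

508 → bucket 1
579 → bucket 7
482 → bucket 1 (collision)
759 → bucket 5
209 → bucket 1 (collision)
41 → bucket 2
Final buckets:
0: —
1: 508 -> 482 -> 209
2: 41
3: —
4: —
5: 759
6: —
7: 579
8: —
9: —
10: —
11: —
12: —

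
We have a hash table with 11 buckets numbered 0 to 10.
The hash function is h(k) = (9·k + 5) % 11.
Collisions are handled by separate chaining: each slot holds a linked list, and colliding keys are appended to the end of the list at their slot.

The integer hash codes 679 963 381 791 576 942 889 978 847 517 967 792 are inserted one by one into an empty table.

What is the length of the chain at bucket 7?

679 -> bucket 0
963 -> bucket 4
381 -> bucket 2
791 -> bucket 7
576 -> bucket 8
942 -> bucket 2 (collision)
889 -> bucket 9
978 -> bucket 7 (collision)
847 -> bucket 5
517 -> bucket 5 (collision)
967 -> bucket 7 (collision)
792 -> bucket 5 (collision)
Final buckets:
0: 679
1: ∅
2: 381 -> 942
3: ∅
4: 963
5: 847 -> 517 -> 792
6: ∅
7: 791 -> 978 -> 967
8: 576
9: 889
10: ∅

3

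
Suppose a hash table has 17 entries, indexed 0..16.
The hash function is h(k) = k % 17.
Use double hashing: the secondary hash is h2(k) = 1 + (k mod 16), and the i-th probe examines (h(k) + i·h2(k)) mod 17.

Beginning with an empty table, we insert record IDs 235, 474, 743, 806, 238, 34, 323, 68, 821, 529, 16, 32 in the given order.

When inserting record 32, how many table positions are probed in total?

235: h=14 -> slot 14
474: h=15 -> slot 15
743: h=12 -> slot 12
806: h=7 -> slot 7
238: h=0 -> slot 0
34: h=0, h2=3, probe 0,3 -> slot 3
323: h=0, h2=4, probe 0,4 -> slot 4
68: h=0, h2=5, probe 0,5 -> slot 5
821: h=5, h2=6, probe 5,11 -> slot 11
529: h=2 -> slot 2
16: h=16 -> slot 16
32: h=15, h2=1, probe 15,16,0,1 -> slot 1
Table: [238, 32, 529, 34, 323, 68, _, 806, _, _, _, 821, 743, _, 235, 474, 16]

4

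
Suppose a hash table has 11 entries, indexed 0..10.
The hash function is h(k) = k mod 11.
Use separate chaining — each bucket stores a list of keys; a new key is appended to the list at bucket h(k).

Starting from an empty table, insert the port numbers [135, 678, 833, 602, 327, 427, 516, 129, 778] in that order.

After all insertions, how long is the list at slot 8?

5

135 → bucket 3
678 → bucket 7
833 → bucket 8
602 → bucket 8 (collision)
327 → bucket 8 (collision)
427 → bucket 9
516 → bucket 10
129 → bucket 8 (collision)
778 → bucket 8 (collision)
Final buckets:
0: .
1: .
2: .
3: 135
4: .
5: .
6: .
7: 678
8: 833 -> 602 -> 327 -> 129 -> 778
9: 427
10: 516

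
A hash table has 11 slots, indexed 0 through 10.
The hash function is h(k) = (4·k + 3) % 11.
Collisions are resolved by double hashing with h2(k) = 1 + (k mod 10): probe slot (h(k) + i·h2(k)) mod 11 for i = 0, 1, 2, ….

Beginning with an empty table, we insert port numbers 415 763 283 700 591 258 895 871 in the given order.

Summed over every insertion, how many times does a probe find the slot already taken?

3

415 hashes to 2; slot 2 is free → place at 2.
763 hashes to 8; slot 8 is free → place at 8.
283 hashes to 2, h2=4; 2 taken → place at 6.
700 hashes to 9; slot 9 is free → place at 9.
591 hashes to 2, h2=2; 2 taken → place at 4.
258 hashes to 1; slot 1 is free → place at 1.
895 hashes to 8, h2=6; 8 taken → place at 3.
871 hashes to 0; slot 0 is free → place at 0.
Table: [871, 258, 415, 895, 591, —, 283, —, 763, 700, —]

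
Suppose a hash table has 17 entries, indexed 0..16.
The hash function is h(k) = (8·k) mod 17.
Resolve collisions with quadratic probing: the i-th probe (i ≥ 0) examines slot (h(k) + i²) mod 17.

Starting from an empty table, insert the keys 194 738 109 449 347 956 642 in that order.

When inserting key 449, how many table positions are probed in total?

194 hashes to 5; slot 5 is free -> place at 5.
738 hashes to 5; 5 taken -> place at 6.
109 hashes to 5; 5,6 taken -> place at 9.
449 hashes to 5; 5,6,9 taken -> place at 14.
347 hashes to 5; 5,6,9,14 taken -> place at 4.
956 hashes to 15; slot 15 is free -> place at 15.
642 hashes to 2; slot 2 is free -> place at 2.
Table: [., ., 642, ., 347, 194, 738, ., ., 109, ., ., ., ., 449, 956, .]

4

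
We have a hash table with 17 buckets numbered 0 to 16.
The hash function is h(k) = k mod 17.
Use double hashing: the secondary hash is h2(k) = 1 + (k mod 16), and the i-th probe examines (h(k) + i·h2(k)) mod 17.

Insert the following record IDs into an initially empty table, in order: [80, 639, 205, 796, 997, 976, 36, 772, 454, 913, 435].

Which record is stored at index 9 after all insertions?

80 hashes to 12; slot 12 is free => place at 12.
639 hashes to 10; slot 10 is free => place at 10.
205 hashes to 1; slot 1 is free => place at 1.
796 hashes to 14; slot 14 is free => place at 14.
997 hashes to 11; slot 11 is free => place at 11.
976 hashes to 7; slot 7 is free => place at 7.
36 hashes to 2; slot 2 is free => place at 2.
772 hashes to 7, h2=5; 7,12 taken => place at 0.
454 hashes to 12, h2=7; 12,2 taken => place at 9.
913 hashes to 12, h2=2; 12,14 taken => place at 16.
435 hashes to 10, h2=4; 10,14,1 taken => place at 5.
Table: [772, 205, 36, ., ., 435, ., 976, ., 454, 639, 997, 80, ., 796, ., 913]

454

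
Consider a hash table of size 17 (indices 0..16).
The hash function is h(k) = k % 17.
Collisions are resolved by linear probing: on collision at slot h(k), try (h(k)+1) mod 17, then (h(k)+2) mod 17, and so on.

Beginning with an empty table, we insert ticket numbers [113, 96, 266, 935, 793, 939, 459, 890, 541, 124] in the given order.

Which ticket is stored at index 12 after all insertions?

113 hashes to 11; slot 11 is free -> place at 11.
96 hashes to 11; 11 taken -> place at 12.
266 hashes to 11; 11,12 taken -> place at 13.
935 hashes to 0; slot 0 is free -> place at 0.
793 hashes to 11; 11,12,13 taken -> place at 14.
939 hashes to 4; slot 4 is free -> place at 4.
459 hashes to 0; 0 taken -> place at 1.
890 hashes to 6; slot 6 is free -> place at 6.
541 hashes to 14; 14 taken -> place at 15.
124 hashes to 5; slot 5 is free -> place at 5.
Table: [935, 459, ∅, ∅, 939, 124, 890, ∅, ∅, ∅, ∅, 113, 96, 266, 793, 541, ∅]

96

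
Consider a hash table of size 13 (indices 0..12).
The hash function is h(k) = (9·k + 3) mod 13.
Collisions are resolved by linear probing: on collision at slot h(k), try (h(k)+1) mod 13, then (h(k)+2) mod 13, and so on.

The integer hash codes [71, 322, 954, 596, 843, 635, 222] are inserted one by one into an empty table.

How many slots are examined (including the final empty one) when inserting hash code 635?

71: h=5 => slot 5
322: h=2 => slot 2
954: h=9 => slot 9
596: h=11 => slot 11
843: h=11, probe 11,12 => slot 12
635: h=11, probe 11,12,0 => slot 0
222: h=12, probe 12,0,1 => slot 1
Table: [635, 222, 322, —, —, 71, —, —, —, 954, —, 596, 843]

3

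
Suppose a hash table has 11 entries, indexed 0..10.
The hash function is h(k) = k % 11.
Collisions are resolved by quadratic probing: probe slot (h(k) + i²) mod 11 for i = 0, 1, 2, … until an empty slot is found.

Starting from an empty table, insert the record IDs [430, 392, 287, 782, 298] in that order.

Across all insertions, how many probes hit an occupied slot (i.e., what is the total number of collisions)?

430 hashes to 1; slot 1 is free → place at 1.
392 hashes to 7; slot 7 is free → place at 7.
287 hashes to 1; 1 taken → place at 2.
782 hashes to 1; 1,2 taken → place at 5.
298 hashes to 1; 1,2,5 taken → place at 10.
Table: [∅, 430, 287, ∅, ∅, 782, ∅, 392, ∅, ∅, 298]

6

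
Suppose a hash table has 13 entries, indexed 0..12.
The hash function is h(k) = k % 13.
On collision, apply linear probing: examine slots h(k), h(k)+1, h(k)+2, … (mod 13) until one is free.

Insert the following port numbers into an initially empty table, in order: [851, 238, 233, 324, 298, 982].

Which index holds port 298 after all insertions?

1

851: h=6 -> slot 6
238: h=4 -> slot 4
233: h=12 -> slot 12
324: h=12, probe 12,0 -> slot 0
298: h=12, probe 12,0,1 -> slot 1
982: h=7 -> slot 7
Table: [324, 298, _, _, 238, _, 851, 982, _, _, _, _, 233]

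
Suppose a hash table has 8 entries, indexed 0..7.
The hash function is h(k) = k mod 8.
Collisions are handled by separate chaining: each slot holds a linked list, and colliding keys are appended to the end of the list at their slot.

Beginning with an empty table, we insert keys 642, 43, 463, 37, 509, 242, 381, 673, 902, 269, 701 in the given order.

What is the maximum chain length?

5

Insert 642: h=2, bucket 2 empty -> new chain.
Insert 43: h=3, bucket 3 empty -> new chain.
Insert 463: h=7, bucket 7 empty -> new chain.
Insert 37: h=5, bucket 5 empty -> new chain.
Insert 509: h=5, bucket 5 nonempty -> append to chain.
Insert 242: h=2, bucket 2 nonempty -> append to chain.
Insert 381: h=5, bucket 5 nonempty -> append to chain.
Insert 673: h=1, bucket 1 empty -> new chain.
Insert 902: h=6, bucket 6 empty -> new chain.
Insert 269: h=5, bucket 5 nonempty -> append to chain.
Insert 701: h=5, bucket 5 nonempty -> append to chain.
Final buckets:
0: —
1: 673
2: 642 -> 242
3: 43
4: —
5: 37 -> 509 -> 381 -> 269 -> 701
6: 902
7: 463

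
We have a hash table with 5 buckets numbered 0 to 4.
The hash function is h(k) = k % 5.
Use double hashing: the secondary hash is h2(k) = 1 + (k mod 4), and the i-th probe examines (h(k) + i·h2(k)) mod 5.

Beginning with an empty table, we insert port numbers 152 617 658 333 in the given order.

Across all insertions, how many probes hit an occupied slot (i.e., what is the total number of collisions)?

152: h=2 => slot 2
617: h=2, h2=2, probe 2,4 => slot 4
658: h=3 => slot 3
333: h=3, h2=2, probe 3,0 => slot 0
Table: [333, ., 152, 658, 617]

2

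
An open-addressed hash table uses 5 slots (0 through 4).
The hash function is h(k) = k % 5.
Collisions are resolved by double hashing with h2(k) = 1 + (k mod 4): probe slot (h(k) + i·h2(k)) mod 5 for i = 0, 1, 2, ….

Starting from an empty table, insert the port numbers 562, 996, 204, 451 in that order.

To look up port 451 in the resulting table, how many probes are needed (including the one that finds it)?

562: h=2 => slot 2
996: h=1 => slot 1
204: h=4 => slot 4
451: h=1, h2=4, probe 1,0 => slot 0
Table: [451, 996, 562, ∅, 204]
Lookup 451: h=1, h2=4, probe 1,0 → found at 0.

2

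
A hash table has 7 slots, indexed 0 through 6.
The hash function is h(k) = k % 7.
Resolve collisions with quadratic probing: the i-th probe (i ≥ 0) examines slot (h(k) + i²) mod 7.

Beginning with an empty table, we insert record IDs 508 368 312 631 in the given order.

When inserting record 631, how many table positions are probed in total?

508 hashes to 4; slot 4 is free → place at 4.
368 hashes to 4; 4 taken → place at 5.
312 hashes to 4; 4,5 taken → place at 1.
631 hashes to 1; 1 taken → place at 2.
Table: [., 312, 631, ., 508, 368, .]

2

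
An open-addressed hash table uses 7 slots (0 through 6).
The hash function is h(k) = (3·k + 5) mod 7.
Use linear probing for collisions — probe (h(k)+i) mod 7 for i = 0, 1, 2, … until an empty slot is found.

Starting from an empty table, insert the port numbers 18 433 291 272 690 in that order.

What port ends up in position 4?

291

18: h=3 → slot 3
433: h=2 → slot 2
291: h=3, probe 3,4 → slot 4
272: h=2, probe 2,3,4,5 → slot 5
690: h=3, probe 3,4,5,6 → slot 6
Table: [—, —, 433, 18, 291, 272, 690]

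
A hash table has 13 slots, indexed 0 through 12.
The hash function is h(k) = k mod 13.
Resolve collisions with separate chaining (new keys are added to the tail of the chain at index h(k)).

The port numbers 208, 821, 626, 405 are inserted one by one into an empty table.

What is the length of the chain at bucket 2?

3

208 → bucket 0
821 → bucket 2
626 → bucket 2 (collision)
405 → bucket 2 (collision)
Final buckets:
0: 208
1: ∅
2: 821 -> 626 -> 405
3: ∅
4: ∅
5: ∅
6: ∅
7: ∅
8: ∅
9: ∅
10: ∅
11: ∅
12: ∅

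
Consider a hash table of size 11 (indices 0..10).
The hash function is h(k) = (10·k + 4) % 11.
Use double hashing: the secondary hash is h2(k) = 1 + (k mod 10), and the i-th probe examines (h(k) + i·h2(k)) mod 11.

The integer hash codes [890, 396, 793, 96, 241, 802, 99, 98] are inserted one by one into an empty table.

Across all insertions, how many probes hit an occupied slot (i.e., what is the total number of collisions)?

7

890: h=5 → slot 5
396: h=4 → slot 4
793: h=3 → slot 3
96: h=7 → slot 7
241: h=5, h2=2, probe 5,7,9 → slot 9
802: h=5, h2=3, probe 5,8 → slot 8
99: h=4, h2=10, probe 4,3,2 → slot 2
98: h=5, h2=9, probe 5,3,1 → slot 1
Table: [_, 98, 99, 793, 396, 890, _, 96, 802, 241, _]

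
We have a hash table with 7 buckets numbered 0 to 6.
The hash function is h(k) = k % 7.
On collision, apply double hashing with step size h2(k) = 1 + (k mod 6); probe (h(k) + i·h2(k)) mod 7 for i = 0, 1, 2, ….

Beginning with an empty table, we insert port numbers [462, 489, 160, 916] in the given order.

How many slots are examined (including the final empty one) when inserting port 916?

462 hashes to 0; slot 0 is free → place at 0.
489 hashes to 6; slot 6 is free → place at 6.
160 hashes to 6, h2=5; 6 taken → place at 4.
916 hashes to 6, h2=5; 6,4 taken → place at 2.
Table: [462, ., 916, ., 160, ., 489]

3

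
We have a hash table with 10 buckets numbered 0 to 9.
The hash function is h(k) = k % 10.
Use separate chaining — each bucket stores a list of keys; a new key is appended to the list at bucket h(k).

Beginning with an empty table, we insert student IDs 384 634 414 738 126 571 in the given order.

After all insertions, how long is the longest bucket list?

384 -> bucket 4
634 -> bucket 4 (collision)
414 -> bucket 4 (collision)
738 -> bucket 8
126 -> bucket 6
571 -> bucket 1
Final buckets:
0: _
1: 571
2: _
3: _
4: 384 -> 634 -> 414
5: _
6: 126
7: _
8: 738
9: _

3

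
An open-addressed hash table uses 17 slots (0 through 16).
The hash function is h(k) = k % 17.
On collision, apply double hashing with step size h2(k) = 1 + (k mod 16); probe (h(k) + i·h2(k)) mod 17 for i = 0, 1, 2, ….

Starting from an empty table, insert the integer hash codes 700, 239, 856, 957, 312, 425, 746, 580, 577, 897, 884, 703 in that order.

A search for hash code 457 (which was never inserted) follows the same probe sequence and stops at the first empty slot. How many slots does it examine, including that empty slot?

2

700: h=3 → slot 3
239: h=1 → slot 1
856: h=6 → slot 6
957: h=5 → slot 5
312: h=6, h2=9, probe 6,15 → slot 15
425: h=0 → slot 0
746: h=15, h2=11, probe 15,9 → slot 9
580: h=2 → slot 2
577: h=16 → slot 16
897: h=13 → slot 13
884: h=0, h2=5, probe 0,5,10 → slot 10
703: h=6, h2=16, probe 6,5,4 → slot 4
Table: [425, 239, 580, 700, 703, 957, 856, ., ., 746, 884, ., ., 897, ., 312, 577]
Lookup 457: h=15, h2=10, probe 15,8 → slot 8 empty, not found.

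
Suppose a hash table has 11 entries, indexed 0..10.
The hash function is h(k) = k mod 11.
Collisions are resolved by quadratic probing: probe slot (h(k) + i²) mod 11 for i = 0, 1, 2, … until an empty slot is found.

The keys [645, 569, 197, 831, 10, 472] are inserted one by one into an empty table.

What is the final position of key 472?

3

Insert 645: h=7, slot 7 empty -> index 7.
Insert 569: h=8, slot 8 empty -> index 8.
Insert 197: h=10, slot 10 empty -> index 10.
Insert 831: h=6, slot 6 empty -> index 6.
Insert 10: h=10, slot 10 occupied -> index 0.
Insert 472: h=10, slots 10,0 occupied -> index 3.
Table: [10, ∅, ∅, 472, ∅, ∅, 831, 645, 569, ∅, 197]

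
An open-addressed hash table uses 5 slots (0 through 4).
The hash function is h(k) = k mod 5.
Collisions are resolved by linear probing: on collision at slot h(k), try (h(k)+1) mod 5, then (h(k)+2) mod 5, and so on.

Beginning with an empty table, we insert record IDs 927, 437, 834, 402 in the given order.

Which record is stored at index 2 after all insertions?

927 hashes to 2; slot 2 is free -> place at 2.
437 hashes to 2; 2 taken -> place at 3.
834 hashes to 4; slot 4 is free -> place at 4.
402 hashes to 2; 2,3,4 taken -> place at 0.
Table: [402, -, 927, 437, 834]

927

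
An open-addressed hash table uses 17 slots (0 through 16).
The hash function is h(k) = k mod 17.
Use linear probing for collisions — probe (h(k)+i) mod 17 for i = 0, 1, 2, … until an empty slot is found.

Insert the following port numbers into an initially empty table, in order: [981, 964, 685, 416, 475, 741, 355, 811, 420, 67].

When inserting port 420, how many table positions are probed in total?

6

Insert 981: h=12, slot 12 empty -> index 12.
Insert 964: h=12, slot 12 occupied -> index 13.
Insert 685: h=5, slot 5 empty -> index 5.
Insert 416: h=8, slot 8 empty -> index 8.
Insert 475: h=16, slot 16 empty -> index 16.
Insert 741: h=10, slot 10 empty -> index 10.
Insert 355: h=15, slot 15 empty -> index 15.
Insert 811: h=12, slots 12,13 occupied -> index 14.
Insert 420: h=12, slots 12,13,14,15,16 occupied -> index 0.
Insert 67: h=16, slots 16,0 occupied -> index 1.
Table: [420, 67, _, _, _, 685, _, _, 416, _, 741, _, 981, 964, 811, 355, 475]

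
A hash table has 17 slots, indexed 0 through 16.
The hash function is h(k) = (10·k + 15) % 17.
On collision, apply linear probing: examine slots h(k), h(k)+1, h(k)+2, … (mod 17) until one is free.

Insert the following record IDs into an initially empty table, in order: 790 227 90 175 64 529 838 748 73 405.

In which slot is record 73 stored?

790 hashes to 10; slot 10 is free → place at 10.
227 hashes to 7; slot 7 is free → place at 7.
90 hashes to 14; slot 14 is free → place at 14.
175 hashes to 14; 14 taken → place at 15.
64 hashes to 9; slot 9 is free → place at 9.
529 hashes to 1; slot 1 is free → place at 1.
838 hashes to 14; 14,15 taken → place at 16.
748 hashes to 15; 15,16 taken → place at 0.
73 hashes to 14; 14,15,16,0,1 taken → place at 2.
405 hashes to 2; 2 taken → place at 3.
Table: [748, 529, 73, 405, —, —, —, 227, —, 64, 790, —, —, —, 90, 175, 838]

2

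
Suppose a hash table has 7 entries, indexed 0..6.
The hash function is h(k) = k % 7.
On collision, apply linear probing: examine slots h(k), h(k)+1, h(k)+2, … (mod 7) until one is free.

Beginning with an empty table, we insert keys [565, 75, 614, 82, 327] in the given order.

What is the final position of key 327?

2

565 hashes to 5; slot 5 is free → place at 5.
75 hashes to 5; 5 taken → place at 6.
614 hashes to 5; 5,6 taken → place at 0.
82 hashes to 5; 5,6,0 taken → place at 1.
327 hashes to 5; 5,6,0,1 taken → place at 2.
Table: [614, 82, 327, -, -, 565, 75]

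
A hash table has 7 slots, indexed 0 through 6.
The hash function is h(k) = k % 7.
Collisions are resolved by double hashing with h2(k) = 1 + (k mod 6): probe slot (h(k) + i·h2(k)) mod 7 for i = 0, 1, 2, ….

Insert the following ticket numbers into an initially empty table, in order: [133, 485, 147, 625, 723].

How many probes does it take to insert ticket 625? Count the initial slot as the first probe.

3

133: h=0 -> slot 0
485: h=2 -> slot 2
147: h=0, h2=4, probe 0,4 -> slot 4
625: h=2, h2=2, probe 2,4,6 -> slot 6
723: h=2, h2=4, probe 2,6,3 -> slot 3
Table: [133, ., 485, 723, 147, ., 625]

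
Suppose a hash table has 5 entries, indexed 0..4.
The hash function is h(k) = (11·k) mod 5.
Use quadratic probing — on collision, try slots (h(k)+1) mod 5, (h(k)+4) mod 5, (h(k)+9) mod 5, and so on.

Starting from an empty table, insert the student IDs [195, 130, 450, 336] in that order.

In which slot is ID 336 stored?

2

195 hashes to 0; slot 0 is free -> place at 0.
130 hashes to 0; 0 taken -> place at 1.
450 hashes to 0; 0,1 taken -> place at 4.
336 hashes to 1; 1 taken -> place at 2.
Table: [195, 130, 336, ∅, 450]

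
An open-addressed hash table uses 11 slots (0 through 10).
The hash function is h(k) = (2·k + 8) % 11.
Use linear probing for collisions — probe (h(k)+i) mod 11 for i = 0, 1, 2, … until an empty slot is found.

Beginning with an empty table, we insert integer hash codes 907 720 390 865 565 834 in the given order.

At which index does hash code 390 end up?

907: h=7 → slot 7
720: h=7, probe 7,8 → slot 8
390: h=7, probe 7,8,9 → slot 9
865: h=0 → slot 0
565: h=5 → slot 5
834: h=4 → slot 4
Table: [865, ∅, ∅, ∅, 834, 565, ∅, 907, 720, 390, ∅]

9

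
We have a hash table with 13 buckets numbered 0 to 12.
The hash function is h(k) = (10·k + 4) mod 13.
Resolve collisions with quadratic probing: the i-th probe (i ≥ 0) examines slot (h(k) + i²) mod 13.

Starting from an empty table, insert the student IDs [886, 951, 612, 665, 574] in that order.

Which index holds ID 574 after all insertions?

7

Insert 886: h=11, slot 11 empty → index 11.
Insert 951: h=11, slot 11 occupied → index 12.
Insert 612: h=1, slot 1 empty → index 1.
Insert 665: h=11, slots 11,12 occupied → index 2.
Insert 574: h=11, slots 11,12,2 occupied → index 7.
Table: [_, 612, 665, _, _, _, _, 574, _, _, _, 886, 951]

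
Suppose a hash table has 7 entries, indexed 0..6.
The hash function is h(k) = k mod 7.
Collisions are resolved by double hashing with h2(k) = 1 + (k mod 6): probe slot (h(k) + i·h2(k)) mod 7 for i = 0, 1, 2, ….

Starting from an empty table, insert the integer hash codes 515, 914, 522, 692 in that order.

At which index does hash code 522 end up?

515: h=4 => slot 4
914: h=4, h2=3, probe 4,0 => slot 0
522: h=4, h2=1, probe 4,5 => slot 5
692: h=6 => slot 6
Table: [914, —, —, —, 515, 522, 692]

5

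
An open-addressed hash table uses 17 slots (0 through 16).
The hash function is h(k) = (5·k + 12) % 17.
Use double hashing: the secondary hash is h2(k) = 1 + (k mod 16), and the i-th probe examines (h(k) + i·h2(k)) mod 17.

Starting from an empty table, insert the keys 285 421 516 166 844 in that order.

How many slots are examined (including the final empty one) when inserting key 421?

285 hashes to 9; slot 9 is free => place at 9.
421 hashes to 9, h2=6; 9 taken => place at 15.
516 hashes to 8; slot 8 is free => place at 8.
166 hashes to 9, h2=7; 9 taken => place at 16.
844 hashes to 16, h2=13; 16 taken => place at 12.
Table: [—, —, —, —, —, —, —, —, 516, 285, —, —, 844, —, —, 421, 166]

2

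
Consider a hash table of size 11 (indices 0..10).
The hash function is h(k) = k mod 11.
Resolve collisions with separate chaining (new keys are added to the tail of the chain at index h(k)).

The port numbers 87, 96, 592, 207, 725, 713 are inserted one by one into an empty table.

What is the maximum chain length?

87 → bucket 10
96 → bucket 8
592 → bucket 9
207 → bucket 9 (collision)
725 → bucket 10 (collision)
713 → bucket 9 (collision)
Final buckets:
0: -
1: -
2: -
3: -
4: -
5: -
6: -
7: -
8: 96
9: 592 -> 207 -> 713
10: 87 -> 725

3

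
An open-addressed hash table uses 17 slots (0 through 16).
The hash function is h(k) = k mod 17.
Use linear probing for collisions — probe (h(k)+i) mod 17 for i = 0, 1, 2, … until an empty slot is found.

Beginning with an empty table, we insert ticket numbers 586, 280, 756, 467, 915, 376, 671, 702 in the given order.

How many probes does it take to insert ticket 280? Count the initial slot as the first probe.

586: h=8 -> slot 8
280: h=8, probe 8,9 -> slot 9
756: h=8, probe 8,9,10 -> slot 10
467: h=8, probe 8,9,10,11 -> slot 11
915: h=14 -> slot 14
376: h=2 -> slot 2
671: h=8, probe 8,9,10,11,12 -> slot 12
702: h=5 -> slot 5
Table: [—, —, 376, —, —, 702, —, —, 586, 280, 756, 467, 671, —, 915, —, —]

2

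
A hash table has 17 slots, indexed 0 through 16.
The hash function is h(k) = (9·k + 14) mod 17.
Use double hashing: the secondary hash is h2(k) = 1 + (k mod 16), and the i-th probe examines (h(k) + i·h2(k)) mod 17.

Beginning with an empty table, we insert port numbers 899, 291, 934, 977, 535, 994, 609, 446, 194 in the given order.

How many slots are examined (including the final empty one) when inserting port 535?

Insert 899: h=13, slot 13 empty -> index 13.
Insert 291: h=15, slot 15 empty -> index 15.
Insert 934: h=5, slot 5 empty -> index 5.
Insert 977: h=1, slot 1 empty -> index 1.
Insert 535: h=1, h2=8, slot 1 occupied -> index 9.
Insert 994: h=1, h2=3, slot 1 occupied -> index 4.
Insert 609: h=4, h2=2, slot 4 occupied -> index 6.
Insert 446: h=16, slot 16 empty -> index 16.
Insert 194: h=9, h2=3, slot 9 occupied -> index 12.
Table: [., 977, ., ., 994, 934, 609, ., ., 535, ., ., 194, 899, ., 291, 446]

2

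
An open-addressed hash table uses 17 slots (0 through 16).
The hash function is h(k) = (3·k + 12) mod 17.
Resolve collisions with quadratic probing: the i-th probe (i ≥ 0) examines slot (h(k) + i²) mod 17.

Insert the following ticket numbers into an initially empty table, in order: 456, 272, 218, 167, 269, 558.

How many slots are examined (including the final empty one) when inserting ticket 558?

6

456: h=3 => slot 3
272: h=12 => slot 12
218: h=3, probe 3,4 => slot 4
167: h=3, probe 3,4,7 => slot 7
269: h=3, probe 3,4,7,12,2 => slot 2
558: h=3, probe 3,4,7,12,2,11 => slot 11
Table: [-, -, 269, 456, 218, -, -, 167, -, -, -, 558, 272, -, -, -, -]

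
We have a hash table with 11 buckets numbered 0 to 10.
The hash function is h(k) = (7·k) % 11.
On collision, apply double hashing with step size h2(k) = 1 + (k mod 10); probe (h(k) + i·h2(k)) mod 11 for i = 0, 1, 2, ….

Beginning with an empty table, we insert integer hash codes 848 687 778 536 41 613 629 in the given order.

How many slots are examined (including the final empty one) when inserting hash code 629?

848 hashes to 7; slot 7 is free => place at 7.
687 hashes to 2; slot 2 is free => place at 2.
778 hashes to 1; slot 1 is free => place at 1.
536 hashes to 1, h2=7; 1 taken => place at 8.
41 hashes to 1, h2=2; 1 taken => place at 3.
613 hashes to 1, h2=4; 1 taken => place at 5.
629 hashes to 3, h2=10; 3,2,1 taken => place at 0.
Table: [629, 778, 687, 41, ∅, 613, ∅, 848, 536, ∅, ∅]

4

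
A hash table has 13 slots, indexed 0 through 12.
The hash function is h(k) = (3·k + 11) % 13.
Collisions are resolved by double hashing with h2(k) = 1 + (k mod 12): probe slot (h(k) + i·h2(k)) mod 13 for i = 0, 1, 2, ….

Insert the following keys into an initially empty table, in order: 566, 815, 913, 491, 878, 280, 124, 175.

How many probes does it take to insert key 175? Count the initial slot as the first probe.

4

566 hashes to 6; slot 6 is free => place at 6.
815 hashes to 12; slot 12 is free => place at 12.
913 hashes to 7; slot 7 is free => place at 7.
491 hashes to 2; slot 2 is free => place at 2.
878 hashes to 6, h2=3; 6 taken => place at 9.
280 hashes to 6, h2=5; 6 taken => place at 11.
124 hashes to 6, h2=5; 6,11 taken => place at 3.
175 hashes to 3, h2=8; 3,11,6 taken => place at 1.
Table: [-, 175, 491, 124, -, -, 566, 913, -, 878, -, 280, 815]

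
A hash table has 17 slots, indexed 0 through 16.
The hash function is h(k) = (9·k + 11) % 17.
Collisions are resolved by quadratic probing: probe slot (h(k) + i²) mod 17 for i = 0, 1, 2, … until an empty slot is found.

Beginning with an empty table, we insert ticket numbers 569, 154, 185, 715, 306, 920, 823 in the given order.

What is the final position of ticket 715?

4

569: h=15 => slot 15
154: h=3 => slot 3
185: h=10 => slot 10
715: h=3, probe 3,4 => slot 4
306: h=11 => slot 11
920: h=12 => slot 12
823: h=6 => slot 6
Table: [∅, ∅, ∅, 154, 715, ∅, 823, ∅, ∅, ∅, 185, 306, 920, ∅, ∅, 569, ∅]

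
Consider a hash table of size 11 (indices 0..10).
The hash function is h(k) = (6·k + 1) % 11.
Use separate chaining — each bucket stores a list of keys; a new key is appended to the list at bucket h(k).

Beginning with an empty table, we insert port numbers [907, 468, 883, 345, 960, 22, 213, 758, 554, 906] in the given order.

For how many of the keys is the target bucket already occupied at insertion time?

Insert 907: h=9, bucket 9 empty -> new chain.
Insert 468: h=4, bucket 4 empty -> new chain.
Insert 883: h=8, bucket 8 empty -> new chain.
Insert 345: h=3, bucket 3 empty -> new chain.
Insert 960: h=8, bucket 8 nonempty -> append to chain.
Insert 22: h=1, bucket 1 empty -> new chain.
Insert 213: h=3, bucket 3 nonempty -> append to chain.
Insert 758: h=6, bucket 6 empty -> new chain.
Insert 554: h=3, bucket 3 nonempty -> append to chain.
Insert 906: h=3, bucket 3 nonempty -> append to chain.
Final buckets:
0: -
1: 22
2: -
3: 345 -> 213 -> 554 -> 906
4: 468
5: -
6: 758
7: -
8: 883 -> 960
9: 907
10: -

4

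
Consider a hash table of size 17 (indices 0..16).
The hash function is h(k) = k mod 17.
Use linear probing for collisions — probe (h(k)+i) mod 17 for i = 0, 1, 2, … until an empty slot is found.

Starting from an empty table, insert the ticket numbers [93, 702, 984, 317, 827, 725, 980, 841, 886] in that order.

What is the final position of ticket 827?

12

93 hashes to 8; slot 8 is free => place at 8.
702 hashes to 5; slot 5 is free => place at 5.
984 hashes to 15; slot 15 is free => place at 15.
317 hashes to 11; slot 11 is free => place at 11.
827 hashes to 11; 11 taken => place at 12.
725 hashes to 11; 11,12 taken => place at 13.
980 hashes to 11; 11,12,13 taken => place at 14.
841 hashes to 8; 8 taken => place at 9.
886 hashes to 2; slot 2 is free => place at 2.
Table: [_, _, 886, _, _, 702, _, _, 93, 841, _, 317, 827, 725, 980, 984, _]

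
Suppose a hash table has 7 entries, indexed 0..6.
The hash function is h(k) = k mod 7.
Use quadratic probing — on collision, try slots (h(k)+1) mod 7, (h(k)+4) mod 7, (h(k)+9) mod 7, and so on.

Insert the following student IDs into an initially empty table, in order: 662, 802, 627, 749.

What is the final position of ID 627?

662: h=4 → slot 4
802: h=4, probe 4,5 → slot 5
627: h=4, probe 4,5,1 → slot 1
749: h=0 → slot 0
Table: [749, 627, _, _, 662, 802, _]

1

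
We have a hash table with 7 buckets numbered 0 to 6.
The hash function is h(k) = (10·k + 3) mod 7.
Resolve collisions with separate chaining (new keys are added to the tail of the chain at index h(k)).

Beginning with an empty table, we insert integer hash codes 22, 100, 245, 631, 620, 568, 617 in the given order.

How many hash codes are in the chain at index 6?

4

22 -> bucket 6
100 -> bucket 2
245 -> bucket 3
631 -> bucket 6 (collision)
620 -> bucket 1
568 -> bucket 6 (collision)
617 -> bucket 6 (collision)
Final buckets:
0: —
1: 620
2: 100
3: 245
4: —
5: —
6: 22 -> 631 -> 568 -> 617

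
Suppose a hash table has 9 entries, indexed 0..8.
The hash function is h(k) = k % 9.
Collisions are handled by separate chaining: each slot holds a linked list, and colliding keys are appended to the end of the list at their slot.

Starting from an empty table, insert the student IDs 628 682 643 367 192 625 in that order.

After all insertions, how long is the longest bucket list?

628 → bucket 7
682 → bucket 7 (collision)
643 → bucket 4
367 → bucket 7 (collision)
192 → bucket 3
625 → bucket 4 (collision)
Final buckets:
0: ∅
1: ∅
2: ∅
3: 192
4: 643 -> 625
5: ∅
6: ∅
7: 628 -> 682 -> 367
8: ∅

3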